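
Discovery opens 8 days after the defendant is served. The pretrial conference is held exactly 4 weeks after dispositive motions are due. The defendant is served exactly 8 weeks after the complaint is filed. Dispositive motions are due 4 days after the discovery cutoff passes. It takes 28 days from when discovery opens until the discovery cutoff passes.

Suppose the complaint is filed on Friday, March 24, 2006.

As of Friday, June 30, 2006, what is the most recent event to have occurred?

The complaint is filed: Mar 24, 2006.
The defendant is served: Mar 24, 2006 + 8 weeks = May 19, 2006.
Discovery opens: May 19, 2006 + 8 days = May 27, 2006.
The discovery cutoff passes: May 27, 2006 + 28 days = Jun 24, 2006.
Dispositive motions are due: Jun 24, 2006 + 4 days = Jun 28, 2006.
The pretrial conference is held: Jun 28, 2006 + 4 weeks = Jul 26, 2006.
Jun 30, 2006 falls between when dispositive motions are due (Jun 28, 2006) and when the pretrial conference is held (Jul 26, 2006).

Dispositive motions are due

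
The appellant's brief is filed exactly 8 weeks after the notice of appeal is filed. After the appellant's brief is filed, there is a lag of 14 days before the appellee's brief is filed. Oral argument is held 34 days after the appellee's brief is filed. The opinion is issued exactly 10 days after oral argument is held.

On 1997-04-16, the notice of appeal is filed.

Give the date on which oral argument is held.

1997-07-29

The notice of appeal is filed: Apr 16, 1997.
The appellant's brief is filed: Apr 16, 1997 + 8 weeks = Jun 11, 1997.
The appellee's brief is filed: Jun 11, 1997 + 14 days = Jun 25, 1997.
Oral argument is held: Jun 25, 1997 + 34 days = Jul 29, 1997.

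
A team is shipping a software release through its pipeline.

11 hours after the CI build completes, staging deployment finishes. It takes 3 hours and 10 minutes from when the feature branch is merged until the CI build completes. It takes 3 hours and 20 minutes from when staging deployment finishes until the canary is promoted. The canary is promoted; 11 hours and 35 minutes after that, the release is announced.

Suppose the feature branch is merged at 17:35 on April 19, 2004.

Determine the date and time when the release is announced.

The feature branch is merged: 17:35 Apr 19, 2004.
The CI build completes: 17:35 Apr 19, 2004 + 3h10m = 20:45 Apr 19, 2004.
Staging deployment finishes: 20:45 Apr 19, 2004 + 11h = 07:45 Apr 20, 2004.
The canary is promoted: 07:45 Apr 20, 2004 + 3h20m = 11:05 Apr 20, 2004.
The release is announced: 11:05 Apr 20, 2004 + 11h35m = 22:40 Apr 20, 2004.

22:40 on April 20, 2004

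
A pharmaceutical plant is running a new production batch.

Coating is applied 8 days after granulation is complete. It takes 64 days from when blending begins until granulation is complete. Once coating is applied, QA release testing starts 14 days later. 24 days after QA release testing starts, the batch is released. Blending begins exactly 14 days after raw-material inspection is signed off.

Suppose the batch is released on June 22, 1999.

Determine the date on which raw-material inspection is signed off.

February 18, 1999

The batch is released: Jun 22, 1999.
QA release testing starts: Jun 22, 1999 − 24 days = May 29, 1999.
Coating is applied: May 29, 1999 − 14 days = May 15, 1999.
Granulation is complete: May 15, 1999 − 8 days = May 7, 1999.
Blending begins: May 7, 1999 − 64 days = Mar 4, 1999.
Raw-material inspection is signed off: Mar 4, 1999 − 14 days = Feb 18, 1999.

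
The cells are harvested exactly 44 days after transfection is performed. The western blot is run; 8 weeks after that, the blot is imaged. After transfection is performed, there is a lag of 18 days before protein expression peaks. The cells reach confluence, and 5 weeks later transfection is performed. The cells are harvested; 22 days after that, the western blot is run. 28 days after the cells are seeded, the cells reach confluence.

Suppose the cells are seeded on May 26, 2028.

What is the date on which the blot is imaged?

The cells are seeded: May 26, 2028.
The cells reach confluence: May 26, 2028 + 28 days = Jun 23, 2028.
Transfection is performed: Jun 23, 2028 + 5 weeks = Jul 28, 2028.
The cells are harvested: Jul 28, 2028 + 44 days = Sep 10, 2028.
The western blot is run: Sep 10, 2028 + 22 days = Oct 2, 2028.
The blot is imaged: Oct 2, 2028 + 8 weeks = Nov 27, 2028.

Nov 27, 2028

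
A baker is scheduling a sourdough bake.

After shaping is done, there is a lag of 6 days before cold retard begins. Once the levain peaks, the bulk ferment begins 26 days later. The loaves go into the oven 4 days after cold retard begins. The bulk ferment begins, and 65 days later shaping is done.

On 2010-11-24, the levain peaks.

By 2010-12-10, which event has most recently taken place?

The levain peaks

The levain peaks: Nov 24, 2010.
The bulk ferment begins: Nov 24, 2010 + 26 days = Dec 20, 2010.
Shaping is done: Dec 20, 2010 + 65 days = Feb 23, 2011.
Cold retard begins: Feb 23, 2011 + 6 days = Mar 1, 2011.
The loaves go into the oven: Mar 1, 2011 + 4 days = Mar 5, 2011.
Dec 10, 2010 falls between when the levain peaks (Nov 24, 2010) and when the bulk ferment begins (Dec 20, 2010).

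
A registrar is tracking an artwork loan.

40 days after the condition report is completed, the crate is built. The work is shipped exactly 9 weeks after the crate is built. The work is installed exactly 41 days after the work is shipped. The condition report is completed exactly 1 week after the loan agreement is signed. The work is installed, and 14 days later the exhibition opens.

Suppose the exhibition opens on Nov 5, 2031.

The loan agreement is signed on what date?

The exhibition opens: Nov 5, 2031.
The work is installed: Nov 5, 2031 − 14 days = Oct 22, 2031.
The work is shipped: Oct 22, 2031 − 41 days = Sep 11, 2031.
The crate is built: Sep 11, 2031 − 9 weeks = Jul 10, 2031.
The condition report is completed: Jul 10, 2031 − 40 days = May 31, 2031.
The loan agreement is signed: May 31, 2031 − 1 week = May 24, 2031.

May 24, 2031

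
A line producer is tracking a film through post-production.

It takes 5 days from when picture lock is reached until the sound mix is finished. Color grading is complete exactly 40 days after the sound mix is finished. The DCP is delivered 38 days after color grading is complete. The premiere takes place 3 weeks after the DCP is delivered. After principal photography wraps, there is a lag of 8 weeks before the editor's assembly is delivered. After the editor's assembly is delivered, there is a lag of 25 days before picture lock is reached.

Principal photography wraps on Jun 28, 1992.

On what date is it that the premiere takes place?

Dec 30, 1992

Principal photography wraps: Jun 28, 1992.
The editor's assembly is delivered: Jun 28, 1992 + 8 weeks = Aug 23, 1992.
Picture lock is reached: Aug 23, 1992 + 25 days = Sep 17, 1992.
The sound mix is finished: Sep 17, 1992 + 5 days = Sep 22, 1992.
Color grading is complete: Sep 22, 1992 + 40 days = Nov 1, 1992.
The DCP is delivered: Nov 1, 1992 + 38 days = Dec 9, 1992.
The premiere takes place: Dec 9, 1992 + 3 weeks = Dec 30, 1992.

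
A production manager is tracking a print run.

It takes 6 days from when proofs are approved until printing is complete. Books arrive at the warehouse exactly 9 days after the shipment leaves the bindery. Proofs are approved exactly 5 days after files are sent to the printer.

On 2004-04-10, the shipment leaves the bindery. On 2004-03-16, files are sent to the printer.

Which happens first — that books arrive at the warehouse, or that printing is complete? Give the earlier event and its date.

Printing is complete — 2004-03-27

The shipment leaves the bindery: Apr 10, 2004.
Books arrive at the warehouse: Apr 10, 2004 + 9 days = Apr 19, 2004.
Files are sent to the printer: Mar 16, 2004.
Proofs are approved: Mar 16, 2004 + 5 days = Mar 21, 2004.
Printing is complete: Mar 21, 2004 + 6 days = Mar 27, 2004.
Comparing: books arrive at the warehouse on Apr 19, 2004 vs printing is complete on Mar 27, 2004. Earlier: printing is complete.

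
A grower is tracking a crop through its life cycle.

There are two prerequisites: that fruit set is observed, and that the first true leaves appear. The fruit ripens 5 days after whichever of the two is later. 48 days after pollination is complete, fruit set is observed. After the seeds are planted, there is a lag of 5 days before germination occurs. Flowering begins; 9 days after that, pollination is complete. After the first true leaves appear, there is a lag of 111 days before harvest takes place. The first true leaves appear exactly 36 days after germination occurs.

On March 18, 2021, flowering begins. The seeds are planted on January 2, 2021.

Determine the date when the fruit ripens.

May 19, 2021

Flowering begins: Mar 18, 2021.
Pollination is complete: Mar 18, 2021 + 9 days = Mar 27, 2021.
Fruit set is observed: Mar 27, 2021 + 48 days = May 14, 2021.
The seeds are planted: Jan 2, 2021.
Germination occurs: Jan 2, 2021 + 5 days = Jan 7, 2021.
The first true leaves appear: Jan 7, 2021 + 36 days = Feb 12, 2021.
Both prerequisites met — fruit set is observed (May 14, 2021), the first true leaves appear (Feb 12, 2021); the later is May 14, 2021.
The fruit ripens: May 14, 2021 + 5 days = May 19, 2021.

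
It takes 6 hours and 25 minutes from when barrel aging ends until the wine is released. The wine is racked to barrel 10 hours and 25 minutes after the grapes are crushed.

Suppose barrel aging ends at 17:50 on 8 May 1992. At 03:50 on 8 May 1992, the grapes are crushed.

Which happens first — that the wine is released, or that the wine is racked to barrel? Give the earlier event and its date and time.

The wine is racked to barrel — 14:15 on 8 May 1992

Barrel aging ends: 17:50 May 8, 1992.
The wine is released: 17:50 May 8, 1992 + 6h25m = 00:15 May 9, 1992.
The grapes are crushed: 03:50 May 8, 1992.
The wine is racked to barrel: 03:50 May 8, 1992 + 10h25m = 14:15 May 8, 1992.
Comparing: the wine is released at 00:15 May 9, 1992 vs the wine is racked to barrel at 14:15 May 8, 1992. Earlier: the wine is racked to barrel.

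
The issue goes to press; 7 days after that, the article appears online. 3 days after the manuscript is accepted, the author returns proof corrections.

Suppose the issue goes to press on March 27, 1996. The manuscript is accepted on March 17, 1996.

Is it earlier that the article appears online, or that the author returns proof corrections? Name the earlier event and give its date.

The author returns proof corrections — March 20, 1996

The issue goes to press: Mar 27, 1996.
The article appears online: Mar 27, 1996 + 7 days = Apr 3, 1996.
The manuscript is accepted: Mar 17, 1996.
The author returns proof corrections: Mar 17, 1996 + 3 days = Mar 20, 1996.
Comparing: the article appears online on Apr 3, 1996 vs the author returns proof corrections on Mar 20, 1996. Earlier: the author returns proof corrections.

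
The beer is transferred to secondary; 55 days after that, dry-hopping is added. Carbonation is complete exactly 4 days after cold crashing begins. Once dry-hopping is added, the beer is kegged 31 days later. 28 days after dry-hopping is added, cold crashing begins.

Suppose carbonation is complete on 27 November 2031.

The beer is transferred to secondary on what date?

Carbonation is complete: Nov 27, 2031.
Cold crashing begins: Nov 27, 2031 − 4 days = Nov 23, 2031.
Dry-hopping is added: Nov 23, 2031 − 28 days = Oct 26, 2031.
The beer is transferred to secondary: Oct 26, 2031 − 55 days = Sep 1, 2031.

1 September 2031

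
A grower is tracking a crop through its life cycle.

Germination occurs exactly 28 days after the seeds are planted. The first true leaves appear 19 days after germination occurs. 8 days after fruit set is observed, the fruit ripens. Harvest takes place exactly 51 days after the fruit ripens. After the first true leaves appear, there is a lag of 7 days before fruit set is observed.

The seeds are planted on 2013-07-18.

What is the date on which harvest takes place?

The seeds are planted: Jul 18, 2013.
Germination occurs: Jul 18, 2013 + 28 days = Aug 15, 2013.
The first true leaves appear: Aug 15, 2013 + 19 days = Sep 3, 2013.
Fruit set is observed: Sep 3, 2013 + 7 days = Sep 10, 2013.
The fruit ripens: Sep 10, 2013 + 8 days = Sep 18, 2013.
Harvest takes place: Sep 18, 2013 + 51 days = Nov 8, 2013.

2013-11-08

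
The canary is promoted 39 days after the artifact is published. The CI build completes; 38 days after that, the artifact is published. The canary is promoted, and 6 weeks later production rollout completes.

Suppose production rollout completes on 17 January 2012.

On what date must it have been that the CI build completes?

20 September 2011

Production rollout completes: Jan 17, 2012.
The canary is promoted: Jan 17, 2012 − 6 weeks = Dec 6, 2011.
The artifact is published: Dec 6, 2011 − 39 days = Oct 28, 2011.
The CI build completes: Oct 28, 2011 − 38 days = Sep 20, 2011.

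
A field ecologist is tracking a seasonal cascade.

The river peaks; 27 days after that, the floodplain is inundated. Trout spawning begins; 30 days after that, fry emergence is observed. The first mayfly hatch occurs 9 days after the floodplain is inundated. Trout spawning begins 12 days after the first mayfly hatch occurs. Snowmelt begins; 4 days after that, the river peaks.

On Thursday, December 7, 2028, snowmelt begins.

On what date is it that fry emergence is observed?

Tuesday, February 27, 2029

Snowmelt begins: Dec 7, 2028.
The river peaks: Dec 7, 2028 + 4 days = Dec 11, 2028.
The floodplain is inundated: Dec 11, 2028 + 27 days = Jan 7, 2029.
The first mayfly hatch occurs: Jan 7, 2029 + 9 days = Jan 16, 2029.
Trout spawning begins: Jan 16, 2029 + 12 days = Jan 28, 2029.
Fry emergence is observed: Jan 28, 2029 + 30 days = Feb 27, 2029.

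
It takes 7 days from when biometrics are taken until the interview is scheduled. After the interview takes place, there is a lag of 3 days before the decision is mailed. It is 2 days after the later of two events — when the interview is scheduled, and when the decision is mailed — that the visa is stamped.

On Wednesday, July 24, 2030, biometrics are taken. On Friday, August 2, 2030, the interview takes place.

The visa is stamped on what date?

Biometrics are taken: Jul 24, 2030.
The interview is scheduled: Jul 24, 2030 + 7 days = Jul 31, 2030.
The interview takes place: Aug 2, 2030.
The decision is mailed: Aug 2, 2030 + 3 days = Aug 5, 2030.
Both prerequisites met — the interview is scheduled (Jul 31, 2030), the decision is mailed (Aug 5, 2030); the later is Aug 5, 2030.
The visa is stamped: Aug 5, 2030 + 2 days = Aug 7, 2030.

Wednesday, August 7, 2030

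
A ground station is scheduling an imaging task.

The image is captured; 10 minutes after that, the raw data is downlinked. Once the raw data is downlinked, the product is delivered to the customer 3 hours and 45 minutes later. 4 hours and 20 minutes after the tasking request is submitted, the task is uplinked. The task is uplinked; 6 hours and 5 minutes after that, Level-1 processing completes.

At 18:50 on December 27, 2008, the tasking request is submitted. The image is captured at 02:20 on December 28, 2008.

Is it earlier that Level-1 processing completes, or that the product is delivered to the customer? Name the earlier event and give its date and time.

Level-1 processing completes — 05:15 on December 28, 2008

The tasking request is submitted: 18:50 Dec 27, 2008.
The task is uplinked: 18:50 Dec 27, 2008 + 4h20m = 23:10 Dec 27, 2008.
Level-1 processing completes: 23:10 Dec 27, 2008 + 6h05m = 05:15 Dec 28, 2008.
The image is captured: 02:20 Dec 28, 2008.
The raw data is downlinked: 02:20 Dec 28, 2008 + 10m = 02:30 Dec 28, 2008.
The product is delivered to the customer: 02:30 Dec 28, 2008 + 3h45m = 06:15 Dec 28, 2008.
Comparing: Level-1 processing completes at 05:15 Dec 28, 2008 vs the product is delivered to the customer at 06:15 Dec 28, 2008. Earlier: Level-1 processing completes.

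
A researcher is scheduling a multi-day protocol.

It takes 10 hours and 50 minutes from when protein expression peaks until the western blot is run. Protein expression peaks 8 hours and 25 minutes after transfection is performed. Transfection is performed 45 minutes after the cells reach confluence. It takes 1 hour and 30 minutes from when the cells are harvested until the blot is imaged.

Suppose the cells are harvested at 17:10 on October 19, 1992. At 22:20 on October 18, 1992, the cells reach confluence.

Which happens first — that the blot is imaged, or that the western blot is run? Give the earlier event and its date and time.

The western blot is run — 18:20 on October 19, 1992

The cells are harvested: 17:10 Oct 19, 1992.
The blot is imaged: 17:10 Oct 19, 1992 + 1h30m = 18:40 Oct 19, 1992.
The cells reach confluence: 22:20 Oct 18, 1992.
Transfection is performed: 22:20 Oct 18, 1992 + 45m = 23:05 Oct 18, 1992.
Protein expression peaks: 23:05 Oct 18, 1992 + 8h25m = 07:30 Oct 19, 1992.
The western blot is run: 07:30 Oct 19, 1992 + 10h50m = 18:20 Oct 19, 1992.
Comparing: the blot is imaged at 18:40 Oct 19, 1992 vs the western blot is run at 18:20 Oct 19, 1992. Earlier: the western blot is run.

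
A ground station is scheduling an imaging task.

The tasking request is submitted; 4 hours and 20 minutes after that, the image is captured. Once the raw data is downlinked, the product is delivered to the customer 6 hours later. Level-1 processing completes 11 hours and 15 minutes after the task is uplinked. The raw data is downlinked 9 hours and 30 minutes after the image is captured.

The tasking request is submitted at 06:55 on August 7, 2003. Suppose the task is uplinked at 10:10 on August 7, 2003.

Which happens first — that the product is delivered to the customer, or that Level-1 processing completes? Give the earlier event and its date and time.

Level-1 processing completes — 21:25 on August 7, 2003

The tasking request is submitted: 06:55 Aug 7, 2003.
The image is captured: 06:55 Aug 7, 2003 + 4h20m = 11:15 Aug 7, 2003.
The raw data is downlinked: 11:15 Aug 7, 2003 + 9h30m = 20:45 Aug 7, 2003.
The product is delivered to the customer: 20:45 Aug 7, 2003 + 6h = 02:45 Aug 8, 2003.
The task is uplinked: 10:10 Aug 7, 2003.
Level-1 processing completes: 10:10 Aug 7, 2003 + 11h15m = 21:25 Aug 7, 2003.
Comparing: the product is delivered to the customer at 02:45 Aug 8, 2003 vs Level-1 processing completes at 21:25 Aug 7, 2003. Earlier: Level-1 processing completes.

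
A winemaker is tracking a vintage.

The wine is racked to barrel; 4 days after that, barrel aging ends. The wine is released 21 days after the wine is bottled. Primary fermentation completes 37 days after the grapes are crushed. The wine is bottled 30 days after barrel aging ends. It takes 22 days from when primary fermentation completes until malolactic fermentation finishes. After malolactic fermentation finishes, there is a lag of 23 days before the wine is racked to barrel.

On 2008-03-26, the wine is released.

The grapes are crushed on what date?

2007-11-10

The wine is released: Mar 26, 2008.
The wine is bottled: Mar 26, 2008 − 21 days = Mar 5, 2008.
Barrel aging ends: Mar 5, 2008 − 30 days = Feb 4, 2008.
The wine is racked to barrel: Feb 4, 2008 − 4 days = Jan 31, 2008.
Malolactic fermentation finishes: Jan 31, 2008 − 23 days = Jan 8, 2008.
Primary fermentation completes: Jan 8, 2008 − 22 days = Dec 17, 2007.
The grapes are crushed: Dec 17, 2007 − 37 days = Nov 10, 2007.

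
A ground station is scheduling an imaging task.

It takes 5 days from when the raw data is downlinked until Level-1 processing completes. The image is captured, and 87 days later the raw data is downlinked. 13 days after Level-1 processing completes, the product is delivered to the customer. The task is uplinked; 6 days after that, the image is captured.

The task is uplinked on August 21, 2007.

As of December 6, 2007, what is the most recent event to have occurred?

Level-1 processing completes

The task is uplinked: Aug 21, 2007.
The image is captured: Aug 21, 2007 + 6 days = Aug 27, 2007.
The raw data is downlinked: Aug 27, 2007 + 87 days = Nov 22, 2007.
Level-1 processing completes: Nov 22, 2007 + 5 days = Nov 27, 2007.
The product is delivered to the customer: Nov 27, 2007 + 13 days = Dec 10, 2007.
Dec 6, 2007 falls between when Level-1 processing completes (Nov 27, 2007) and when the product is delivered to the customer (Dec 10, 2007).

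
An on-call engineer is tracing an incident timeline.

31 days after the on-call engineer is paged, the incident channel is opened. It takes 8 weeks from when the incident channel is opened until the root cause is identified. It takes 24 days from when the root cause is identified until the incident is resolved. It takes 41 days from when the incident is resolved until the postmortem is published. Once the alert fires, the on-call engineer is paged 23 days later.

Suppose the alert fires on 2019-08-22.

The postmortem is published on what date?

The alert fires: Aug 22, 2019.
The on-call engineer is paged: Aug 22, 2019 + 23 days = Sep 14, 2019.
The incident channel is opened: Sep 14, 2019 + 31 days = Oct 15, 2019.
The root cause is identified: Oct 15, 2019 + 8 weeks = Dec 10, 2019.
The incident is resolved: Dec 10, 2019 + 24 days = Jan 3, 2020.
The postmortem is published: Jan 3, 2020 + 41 days = Feb 13, 2020.

2020-02-13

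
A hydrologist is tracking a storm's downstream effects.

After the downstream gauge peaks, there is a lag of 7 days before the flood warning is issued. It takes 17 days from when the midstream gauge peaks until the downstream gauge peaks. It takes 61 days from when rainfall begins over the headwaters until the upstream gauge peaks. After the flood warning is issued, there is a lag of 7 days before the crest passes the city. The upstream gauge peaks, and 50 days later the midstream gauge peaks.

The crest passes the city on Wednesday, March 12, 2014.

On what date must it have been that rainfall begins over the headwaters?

Monday, October 21, 2013

The crest passes the city: Mar 12, 2014.
The flood warning is issued: Mar 12, 2014 − 7 days = Mar 5, 2014.
The downstream gauge peaks: Mar 5, 2014 − 7 days = Feb 26, 2014.
The midstream gauge peaks: Feb 26, 2014 − 17 days = Feb 9, 2014.
The upstream gauge peaks: Feb 9, 2014 − 50 days = Dec 21, 2013.
Rainfall begins over the headwaters: Dec 21, 2013 − 61 days = Oct 21, 2013.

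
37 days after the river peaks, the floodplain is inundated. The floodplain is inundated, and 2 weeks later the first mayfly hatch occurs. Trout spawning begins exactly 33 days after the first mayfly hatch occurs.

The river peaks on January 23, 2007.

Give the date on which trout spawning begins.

The river peaks: Jan 23, 2007.
The floodplain is inundated: Jan 23, 2007 + 37 days = Mar 1, 2007.
The first mayfly hatch occurs: Mar 1, 2007 + 2 weeks = Mar 15, 2007.
Trout spawning begins: Mar 15, 2007 + 33 days = Apr 17, 2007.

April 17, 2007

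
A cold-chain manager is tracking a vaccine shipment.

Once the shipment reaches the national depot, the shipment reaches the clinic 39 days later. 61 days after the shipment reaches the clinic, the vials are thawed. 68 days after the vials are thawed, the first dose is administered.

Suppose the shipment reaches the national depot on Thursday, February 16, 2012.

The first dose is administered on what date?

Thursday, August 2, 2012

The shipment reaches the national depot: Feb 16, 2012.
The shipment reaches the clinic: Feb 16, 2012 + 39 days = Mar 26, 2012.
The vials are thawed: Mar 26, 2012 + 61 days = May 26, 2012.
The first dose is administered: May 26, 2012 + 68 days = Aug 2, 2012.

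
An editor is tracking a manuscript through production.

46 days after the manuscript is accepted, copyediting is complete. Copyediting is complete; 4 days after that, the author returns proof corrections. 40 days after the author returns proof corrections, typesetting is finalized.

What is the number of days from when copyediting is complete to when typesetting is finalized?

Causal path: copyediting is complete → the author returns proof corrections → typesetting is finalized.
Total delay along the path: 4 + 40 = 44 days.

44 days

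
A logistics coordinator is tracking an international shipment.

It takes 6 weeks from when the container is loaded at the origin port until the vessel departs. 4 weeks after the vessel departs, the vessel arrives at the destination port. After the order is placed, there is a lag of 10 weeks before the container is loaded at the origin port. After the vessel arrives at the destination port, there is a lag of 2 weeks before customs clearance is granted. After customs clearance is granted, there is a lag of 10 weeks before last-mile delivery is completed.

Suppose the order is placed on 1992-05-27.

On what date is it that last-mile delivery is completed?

The order is placed: May 27, 1992.
The container is loaded at the origin port: May 27, 1992 + 10 weeks = Aug 5, 1992.
The vessel departs: Aug 5, 1992 + 6 weeks = Sep 16, 1992.
The vessel arrives at the destination port: Sep 16, 1992 + 4 weeks = Oct 14, 1992.
Customs clearance is granted: Oct 14, 1992 + 2 weeks = Oct 28, 1992.
Last-mile delivery is completed: Oct 28, 1992 + 10 weeks = Jan 6, 1993.

1993-01-06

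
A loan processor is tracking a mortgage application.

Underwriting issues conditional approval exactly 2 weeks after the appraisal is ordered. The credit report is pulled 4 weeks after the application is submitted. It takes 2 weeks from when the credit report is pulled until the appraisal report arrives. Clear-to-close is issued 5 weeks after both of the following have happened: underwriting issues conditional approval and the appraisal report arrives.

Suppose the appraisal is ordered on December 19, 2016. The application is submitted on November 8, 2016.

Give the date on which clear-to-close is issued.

February 6, 2017

The appraisal is ordered: Dec 19, 2016.
Underwriting issues conditional approval: Dec 19, 2016 + 2 weeks = Jan 2, 2017.
The application is submitted: Nov 8, 2016.
The credit report is pulled: Nov 8, 2016 + 4 weeks = Dec 6, 2016.
The appraisal report arrives: Dec 6, 2016 + 2 weeks = Dec 20, 2016.
Both prerequisites met — underwriting issues conditional approval (Jan 2, 2017), the appraisal report arrives (Dec 20, 2016); the later is Jan 2, 2017.
Clear-to-close is issued: Jan 2, 2017 + 5 weeks = Feb 6, 2017.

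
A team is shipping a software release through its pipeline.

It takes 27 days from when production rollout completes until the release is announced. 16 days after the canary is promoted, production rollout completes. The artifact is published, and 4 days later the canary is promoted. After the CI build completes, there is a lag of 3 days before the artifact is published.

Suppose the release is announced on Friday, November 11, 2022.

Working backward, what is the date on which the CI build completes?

The release is announced: Nov 11, 2022.
Production rollout completes: Nov 11, 2022 − 27 days = Oct 15, 2022.
The canary is promoted: Oct 15, 2022 − 16 days = Sep 29, 2022.
The artifact is published: Sep 29, 2022 − 4 days = Sep 25, 2022.
The CI build completes: Sep 25, 2022 − 3 days = Sep 22, 2022.

Thursday, September 22, 2022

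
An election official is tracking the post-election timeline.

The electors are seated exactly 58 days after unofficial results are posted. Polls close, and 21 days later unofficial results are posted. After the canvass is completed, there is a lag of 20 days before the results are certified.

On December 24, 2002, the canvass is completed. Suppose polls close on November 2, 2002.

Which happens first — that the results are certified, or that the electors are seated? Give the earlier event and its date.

The canvass is completed: Dec 24, 2002.
The results are certified: Dec 24, 2002 + 20 days = Jan 13, 2003.
Polls close: Nov 2, 2002.
Unofficial results are posted: Nov 2, 2002 + 21 days = Nov 23, 2002.
The electors are seated: Nov 23, 2002 + 58 days = Jan 20, 2003.
Comparing: the results are certified on Jan 13, 2003 vs the electors are seated on Jan 20, 2003. Earlier: the results are certified.

The results are certified — January 13, 2003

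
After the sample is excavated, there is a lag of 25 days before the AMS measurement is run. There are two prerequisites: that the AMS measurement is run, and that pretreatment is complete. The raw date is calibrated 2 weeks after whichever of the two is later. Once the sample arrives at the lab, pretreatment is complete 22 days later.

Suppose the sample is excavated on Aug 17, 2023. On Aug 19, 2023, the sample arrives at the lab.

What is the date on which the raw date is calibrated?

Sep 25, 2023

The sample is excavated: Aug 17, 2023.
The AMS measurement is run: Aug 17, 2023 + 25 days = Sep 11, 2023.
The sample arrives at the lab: Aug 19, 2023.
Pretreatment is complete: Aug 19, 2023 + 22 days = Sep 10, 2023.
Both prerequisites met — the AMS measurement is run (Sep 11, 2023), pretreatment is complete (Sep 10, 2023); the later is Sep 11, 2023.
The raw date is calibrated: Sep 11, 2023 + 2 weeks = Sep 25, 2023.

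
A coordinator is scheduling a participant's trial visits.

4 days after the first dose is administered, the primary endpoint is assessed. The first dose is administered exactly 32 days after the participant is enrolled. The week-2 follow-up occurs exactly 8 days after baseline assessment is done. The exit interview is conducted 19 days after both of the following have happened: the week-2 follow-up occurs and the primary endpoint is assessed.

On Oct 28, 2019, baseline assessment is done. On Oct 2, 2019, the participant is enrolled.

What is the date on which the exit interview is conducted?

Baseline assessment is done: Oct 28, 2019.
The week-2 follow-up occurs: Oct 28, 2019 + 8 days = Nov 5, 2019.
The participant is enrolled: Oct 2, 2019.
The first dose is administered: Oct 2, 2019 + 32 days = Nov 3, 2019.
The primary endpoint is assessed: Nov 3, 2019 + 4 days = Nov 7, 2019.
Both prerequisites met — the week-2 follow-up occurs (Nov 5, 2019), the primary endpoint is assessed (Nov 7, 2019); the later is Nov 7, 2019.
The exit interview is conducted: Nov 7, 2019 + 19 days = Nov 26, 2019.

Nov 26, 2019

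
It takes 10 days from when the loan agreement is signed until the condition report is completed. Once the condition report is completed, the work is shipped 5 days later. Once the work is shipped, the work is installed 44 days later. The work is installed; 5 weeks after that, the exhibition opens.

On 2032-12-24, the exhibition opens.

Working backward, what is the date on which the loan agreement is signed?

2032-09-21

The exhibition opens: Dec 24, 2032.
The work is installed: Dec 24, 2032 − 5 weeks = Nov 19, 2032.
The work is shipped: Nov 19, 2032 − 44 days = Oct 6, 2032.
The condition report is completed: Oct 6, 2032 − 5 days = Oct 1, 2032.
The loan agreement is signed: Oct 1, 2032 − 10 days = Sep 21, 2032.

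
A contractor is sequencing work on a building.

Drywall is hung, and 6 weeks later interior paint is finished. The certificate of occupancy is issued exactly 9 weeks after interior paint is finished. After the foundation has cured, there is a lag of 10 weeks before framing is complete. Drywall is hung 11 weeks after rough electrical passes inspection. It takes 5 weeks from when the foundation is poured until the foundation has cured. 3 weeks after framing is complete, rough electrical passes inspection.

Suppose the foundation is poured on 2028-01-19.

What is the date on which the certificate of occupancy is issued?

The foundation is poured: Jan 19, 2028.
The foundation has cured: Jan 19, 2028 + 5 weeks = Feb 23, 2028.
Framing is complete: Feb 23, 2028 + 10 weeks = May 3, 2028.
Rough electrical passes inspection: May 3, 2028 + 3 weeks = May 24, 2028.
Drywall is hung: May 24, 2028 + 11 weeks = Aug 9, 2028.
Interior paint is finished: Aug 9, 2028 + 6 weeks = Sep 20, 2028.
The certificate of occupancy is issued: Sep 20, 2028 + 9 weeks = Nov 22, 2028.

2028-11-22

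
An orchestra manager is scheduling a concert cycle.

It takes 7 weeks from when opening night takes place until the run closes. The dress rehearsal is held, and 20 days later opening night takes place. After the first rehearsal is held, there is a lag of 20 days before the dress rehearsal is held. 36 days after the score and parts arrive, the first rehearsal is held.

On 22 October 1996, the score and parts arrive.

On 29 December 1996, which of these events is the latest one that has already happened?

The score and parts arrive: Oct 22, 1996.
The first rehearsal is held: Oct 22, 1996 + 36 days = Nov 27, 1996.
The dress rehearsal is held: Nov 27, 1996 + 20 days = Dec 17, 1996.
Opening night takes place: Dec 17, 1996 + 20 days = Jan 6, 1997.
The run closes: Jan 6, 1997 + 7 weeks = Feb 24, 1997.
Dec 29, 1996 falls between when the dress rehearsal is held (Dec 17, 1996) and when opening night takes place (Jan 6, 1997).

The dress rehearsal is held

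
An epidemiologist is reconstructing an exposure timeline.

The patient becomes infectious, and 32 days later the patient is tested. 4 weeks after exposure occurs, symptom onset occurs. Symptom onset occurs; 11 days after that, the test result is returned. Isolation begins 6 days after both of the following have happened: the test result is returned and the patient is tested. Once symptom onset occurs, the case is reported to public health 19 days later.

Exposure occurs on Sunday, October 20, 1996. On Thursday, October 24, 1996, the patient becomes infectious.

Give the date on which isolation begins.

Wednesday, December 4, 1996

Exposure occurs: Oct 20, 1996.
Symptom onset occurs: Oct 20, 1996 + 4 weeks = Nov 17, 1996.
The test result is returned: Nov 17, 1996 + 11 days = Nov 28, 1996.
The patient becomes infectious: Oct 24, 1996.
The patient is tested: Oct 24, 1996 + 32 days = Nov 25, 1996.
Both prerequisites met — the test result is returned (Nov 28, 1996), the patient is tested (Nov 25, 1996); the later is Nov 28, 1996.
Isolation begins: Nov 28, 1996 + 6 days = Dec 4, 1996.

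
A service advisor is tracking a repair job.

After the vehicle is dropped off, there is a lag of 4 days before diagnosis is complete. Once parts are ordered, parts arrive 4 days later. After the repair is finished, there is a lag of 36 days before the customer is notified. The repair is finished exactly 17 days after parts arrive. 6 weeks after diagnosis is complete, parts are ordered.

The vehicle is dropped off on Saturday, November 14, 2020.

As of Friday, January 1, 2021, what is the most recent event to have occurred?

Parts are ordered

The vehicle is dropped off: Nov 14, 2020.
Diagnosis is complete: Nov 14, 2020 + 4 days = Nov 18, 2020.
Parts are ordered: Nov 18, 2020 + 6 weeks = Dec 30, 2020.
Parts arrive: Dec 30, 2020 + 4 days = Jan 3, 2021.
The repair is finished: Jan 3, 2021 + 17 days = Jan 20, 2021.
The customer is notified: Jan 20, 2021 + 36 days = Feb 25, 2021.
Jan 1, 2021 falls between when parts are ordered (Dec 30, 2020) and when parts arrive (Jan 3, 2021).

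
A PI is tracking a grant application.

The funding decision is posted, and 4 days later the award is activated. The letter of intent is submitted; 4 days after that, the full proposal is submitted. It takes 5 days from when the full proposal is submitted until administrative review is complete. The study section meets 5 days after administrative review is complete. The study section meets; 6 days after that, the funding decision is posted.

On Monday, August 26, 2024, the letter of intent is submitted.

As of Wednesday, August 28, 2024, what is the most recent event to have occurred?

The letter of intent is submitted

The letter of intent is submitted: Aug 26, 2024.
The full proposal is submitted: Aug 26, 2024 + 4 days = Aug 30, 2024.
Administrative review is complete: Aug 30, 2024 + 5 days = Sep 4, 2024.
The study section meets: Sep 4, 2024 + 5 days = Sep 9, 2024.
The funding decision is posted: Sep 9, 2024 + 6 days = Sep 15, 2024.
The award is activated: Sep 15, 2024 + 4 days = Sep 19, 2024.
Aug 28, 2024 falls between when the letter of intent is submitted (Aug 26, 2024) and when the full proposal is submitted (Aug 30, 2024).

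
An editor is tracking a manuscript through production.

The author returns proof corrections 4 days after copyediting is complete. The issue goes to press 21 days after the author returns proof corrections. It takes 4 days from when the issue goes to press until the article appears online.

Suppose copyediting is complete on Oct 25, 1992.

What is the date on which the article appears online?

Nov 23, 1992

Copyediting is complete: Oct 25, 1992.
The author returns proof corrections: Oct 25, 1992 + 4 days = Oct 29, 1992.
The issue goes to press: Oct 29, 1992 + 21 days = Nov 19, 1992.
The article appears online: Nov 19, 1992 + 4 days = Nov 23, 1992.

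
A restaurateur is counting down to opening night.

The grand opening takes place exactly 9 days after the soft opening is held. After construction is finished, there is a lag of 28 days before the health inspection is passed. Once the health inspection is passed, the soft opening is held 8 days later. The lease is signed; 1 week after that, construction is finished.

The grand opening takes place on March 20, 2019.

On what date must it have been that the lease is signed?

The grand opening takes place: Mar 20, 2019.
The soft opening is held: Mar 20, 2019 − 9 days = Mar 11, 2019.
The health inspection is passed: Mar 11, 2019 − 8 days = Mar 3, 2019.
Construction is finished: Mar 3, 2019 − 28 days = Feb 3, 2019.
The lease is signed: Feb 3, 2019 − 1 week = Jan 27, 2019.

January 27, 2019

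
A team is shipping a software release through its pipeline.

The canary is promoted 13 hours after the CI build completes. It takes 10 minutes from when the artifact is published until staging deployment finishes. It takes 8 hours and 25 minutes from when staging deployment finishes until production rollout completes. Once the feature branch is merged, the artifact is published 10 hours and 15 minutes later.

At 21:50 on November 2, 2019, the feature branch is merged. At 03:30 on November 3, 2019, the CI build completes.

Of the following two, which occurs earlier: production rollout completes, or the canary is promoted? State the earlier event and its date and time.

The canary is promoted — 16:30 on November 3, 2019

The feature branch is merged: 21:50 Nov 2, 2019.
The artifact is published: 21:50 Nov 2, 2019 + 10h15m = 08:05 Nov 3, 2019.
Staging deployment finishes: 08:05 Nov 3, 2019 + 10m = 08:15 Nov 3, 2019.
Production rollout completes: 08:15 Nov 3, 2019 + 8h25m = 16:40 Nov 3, 2019.
The CI build completes: 03:30 Nov 3, 2019.
The canary is promoted: 03:30 Nov 3, 2019 + 13h = 16:30 Nov 3, 2019.
Comparing: production rollout completes at 16:40 Nov 3, 2019 vs the canary is promoted at 16:30 Nov 3, 2019. Earlier: the canary is promoted.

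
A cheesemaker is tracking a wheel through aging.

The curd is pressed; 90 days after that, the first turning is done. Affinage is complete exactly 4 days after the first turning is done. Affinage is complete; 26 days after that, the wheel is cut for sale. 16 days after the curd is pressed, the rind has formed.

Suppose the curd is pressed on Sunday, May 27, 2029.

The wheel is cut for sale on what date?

Monday, September 24, 2029

The curd is pressed: May 27, 2029.
The first turning is done: May 27, 2029 + 90 days = Aug 25, 2029.
Affinage is complete: Aug 25, 2029 + 4 days = Aug 29, 2029.
The wheel is cut for sale: Aug 29, 2029 + 26 days = Sep 24, 2029.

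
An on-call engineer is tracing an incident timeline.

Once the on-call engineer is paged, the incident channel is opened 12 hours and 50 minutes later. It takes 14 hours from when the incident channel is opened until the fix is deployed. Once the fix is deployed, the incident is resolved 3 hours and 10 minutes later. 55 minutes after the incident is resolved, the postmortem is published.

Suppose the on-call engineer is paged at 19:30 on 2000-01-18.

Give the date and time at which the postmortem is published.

02:25 on 2000-01-20

The on-call engineer is paged: 19:30 Jan 18, 2000.
The incident channel is opened: 19:30 Jan 18, 2000 + 12h50m = 08:20 Jan 19, 2000.
The fix is deployed: 08:20 Jan 19, 2000 + 14h = 22:20 Jan 19, 2000.
The incident is resolved: 22:20 Jan 19, 2000 + 3h10m = 01:30 Jan 20, 2000.
The postmortem is published: 01:30 Jan 20, 2000 + 55m = 02:25 Jan 20, 2000.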